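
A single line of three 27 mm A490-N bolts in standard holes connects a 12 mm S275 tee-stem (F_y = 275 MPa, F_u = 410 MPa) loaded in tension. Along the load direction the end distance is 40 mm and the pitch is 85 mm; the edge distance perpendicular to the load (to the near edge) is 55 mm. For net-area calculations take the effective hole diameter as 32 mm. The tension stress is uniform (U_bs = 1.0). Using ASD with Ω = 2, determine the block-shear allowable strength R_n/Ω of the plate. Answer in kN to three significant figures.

Shear plane L_v = 40 + 2·85 = 210 mm; A_gv = 210 × 12 = 2520 mm².
A_nv = (210 − 2.5·32) × 12 = 1560 mm².
A_nt = (55 − 0.5·32) × 12 = 468 mm².
0.6 F_u A_nv = 383.8 kN; 0.6 F_y A_gv = 415.8 kN → shear rupture governs the shear term.
R_n = 383.8 + 1.0 × 410 × 468 / 1000 = 575.6 kN.
Allowable strength R_n/Ω = 575.6 / 2 = 288 kN.

288 kN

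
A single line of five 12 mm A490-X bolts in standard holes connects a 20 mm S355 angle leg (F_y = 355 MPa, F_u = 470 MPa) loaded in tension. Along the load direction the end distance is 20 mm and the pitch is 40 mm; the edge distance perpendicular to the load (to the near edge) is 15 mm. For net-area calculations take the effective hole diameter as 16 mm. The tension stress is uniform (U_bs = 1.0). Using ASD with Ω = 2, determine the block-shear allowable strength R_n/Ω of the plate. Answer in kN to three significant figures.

337 kN

Shear plane L_v = 20 + 4·40 = 180 mm; A_gv = 180 × 20 = 3600 mm².
A_nv = (180 − 4.5·16) × 20 = 2160 mm².
A_nt = (15 − 0.5·16) × 20 = 140 mm².
0.6 F_u A_nv = 609.1 kN; 0.6 F_y A_gv = 766.8 kN → shear rupture governs the shear term.
R_n = 609.1 + 1.0 × 470 × 140 / 1000 = 674.9 kN.
Allowable strength R_n/Ω = 674.9 / 2 = 337 kN.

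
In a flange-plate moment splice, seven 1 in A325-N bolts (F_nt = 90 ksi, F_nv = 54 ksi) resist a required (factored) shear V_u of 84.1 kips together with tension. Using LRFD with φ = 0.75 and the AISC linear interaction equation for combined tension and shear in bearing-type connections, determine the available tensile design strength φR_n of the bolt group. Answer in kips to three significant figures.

342 kips

A_b = π·1²/4 = 0.7854 in²; f_rv = 84.1 / (7 × 0.7854) = 15.3 ksi.
F'_nt = 1.3 F_nt − (F_nt / φF_nv) f_rv = 1.3·90 − (90/(0.75·54))·15.3 = 83.01 ksi, capped at F_nt → F'_nt = 83.01 ksi.
R_n = F'_nt · A_b · n = 83.01 × 0.7854 × 7 = 456.4 kips.
Design strength φR_n = 0.75 × 456.4 = 342 kips.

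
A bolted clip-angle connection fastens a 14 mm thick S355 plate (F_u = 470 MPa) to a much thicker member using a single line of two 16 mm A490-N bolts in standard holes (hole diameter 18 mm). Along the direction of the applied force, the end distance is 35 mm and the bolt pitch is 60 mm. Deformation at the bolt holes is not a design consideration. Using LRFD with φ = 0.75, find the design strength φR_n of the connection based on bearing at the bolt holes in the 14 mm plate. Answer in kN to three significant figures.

Per bolt r_n = 1.5 l_c t F_u ≤ 3.0 d t F_u; upper limit = 3.0 × 16 × 14 × 470 / 1000 = 315.8 kN.
Edge bolt: l_c = 35 − 18/2 = 26 mm → 1.5 × 26 × 14 × 470 / 1000 = 256.6 → r_n = 256.6 kN.
Interior bolts: l_c = 60 − 18 = 42 mm → 1.5 × 42 × 14 × 470 / 1000 = 414.5 → r_n = 315.8 kN.
R_n = 1 × 256.6 + 1 × 315.8 = 572.5 kN.
Design strength φR_n = 0.75 × 572.5 = 429 kN.

429 kN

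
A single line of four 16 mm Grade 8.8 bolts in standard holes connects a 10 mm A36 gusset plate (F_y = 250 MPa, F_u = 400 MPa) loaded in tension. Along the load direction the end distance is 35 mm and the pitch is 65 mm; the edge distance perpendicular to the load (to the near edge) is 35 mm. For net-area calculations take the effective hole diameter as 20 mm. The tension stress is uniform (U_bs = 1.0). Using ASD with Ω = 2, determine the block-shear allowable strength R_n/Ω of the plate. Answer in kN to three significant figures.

222 kN

Shear plane L_v = 35 + 3·65 = 230 mm; A_gv = 230 × 10 = 2300 mm².
A_nv = (230 − 3.5·20) × 10 = 1600 mm².
A_nt = (35 − 0.5·20) × 10 = 250 mm².
0.6 F_u A_nv = 384 kN; 0.6 F_y A_gv = 345 kN → shear yielding governs the shear term.
R_n = 345 + 1.0 × 400 × 250 / 1000 = 445 kN.
Allowable strength R_n/Ω = 445 / 2 = 222 kN.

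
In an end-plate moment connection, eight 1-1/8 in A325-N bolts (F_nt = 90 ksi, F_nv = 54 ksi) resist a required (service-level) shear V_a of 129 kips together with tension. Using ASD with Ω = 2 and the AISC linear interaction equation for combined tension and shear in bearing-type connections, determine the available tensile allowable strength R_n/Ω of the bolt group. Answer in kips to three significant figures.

250 kips

A_b = π·1.125²/4 = 0.994 in²; f_rv = 129 / (8 × 0.994) = 16.22 ksi.
F'_nt = 1.3 F_nt − (Ω F_nt / F_nv) f_rv = 1.3·90 − (2·90/54)·16.22 = 62.93 ksi, capped at F_nt → F'_nt = 62.93 ksi.
R_n = F'_nt · A_b · n = 62.93 × 0.994 × 8 = 500.4 kips.
Allowable strength R_n/Ω = 500.4 / 2 = 250 kips.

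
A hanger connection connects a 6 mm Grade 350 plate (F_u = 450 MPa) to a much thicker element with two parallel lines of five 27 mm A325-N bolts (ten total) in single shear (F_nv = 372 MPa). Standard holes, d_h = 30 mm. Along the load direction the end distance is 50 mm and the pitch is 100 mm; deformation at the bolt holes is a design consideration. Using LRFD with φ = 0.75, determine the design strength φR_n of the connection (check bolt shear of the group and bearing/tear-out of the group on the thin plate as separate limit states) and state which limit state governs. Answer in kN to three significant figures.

Bolt shear: A_b = π·27²/4 = 572.6 mm²; R_n = 372 × 572.6 × 10 × 1 / 1000 = 2130 kN → 0.75 × 2130 = 1600 kN.
Bearing (1.2 l_c t F_u ≤ 2.4 d t F_u): upper limit = 2.4·27·6·450 / 1000 = 175 kN.
  Edge l_c = 50 − 30/2 = 35 → r_n = 113.4 kN; interior l_c = 100 − 30 = 70 → r_n = 175 kN.
  R_n,bearing = 2·113.4 + 8·175 = 1626 kN → 0.75 × 1626 = 1220 kN.
Bearing governs: 1220 kN.

1220 kN (bearing governs)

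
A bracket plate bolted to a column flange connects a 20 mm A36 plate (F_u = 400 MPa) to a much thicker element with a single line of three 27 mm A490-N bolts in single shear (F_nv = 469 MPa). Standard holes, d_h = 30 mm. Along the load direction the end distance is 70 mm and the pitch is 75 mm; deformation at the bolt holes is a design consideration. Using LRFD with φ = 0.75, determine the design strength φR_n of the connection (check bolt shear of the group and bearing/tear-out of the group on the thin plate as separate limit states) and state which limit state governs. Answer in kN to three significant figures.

Bolt shear: A_b = π·27²/4 = 572.6 mm²; R_n = 469 × 572.6 × 3 × 1 / 1000 = 805.6 kN → 0.75 × 805.6 = 604 kN.
Bearing (1.2 l_c t F_u ≤ 2.4 d t F_u): upper limit = 2.4·27·20·400 / 1000 = 518.4 kN.
  Edge l_c = 70 − 30/2 = 55 → r_n = 518.4 kN; interior l_c = 75 − 30 = 45 → r_n = 432 kN.
  R_n,bearing = 1·518.4 + 2·432 = 1382 kN → 0.75 × 1382 = 1040 kN.
Bolt shear governs: 604 kN.

604 kN (bolt shear governs)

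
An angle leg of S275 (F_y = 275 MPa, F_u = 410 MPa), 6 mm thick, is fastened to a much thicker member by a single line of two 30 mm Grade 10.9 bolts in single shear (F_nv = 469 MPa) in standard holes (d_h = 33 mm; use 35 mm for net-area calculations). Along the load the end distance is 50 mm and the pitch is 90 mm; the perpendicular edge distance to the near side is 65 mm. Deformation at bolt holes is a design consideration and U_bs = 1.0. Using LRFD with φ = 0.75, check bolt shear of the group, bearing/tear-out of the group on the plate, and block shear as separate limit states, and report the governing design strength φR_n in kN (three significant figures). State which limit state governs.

Bolt shear: A_b = π·30²/4 = 706.9 mm²; R_n = 469 × 706.9 × 2 × 1 / 1000 = 663 kN → 0.75 × 663 = 497 kN.
Bearing: edge l_c = 33.5, r_n = 98.89 kN; interior l_c = 57, r_n = 168.3 kN; R_n = 98.89 + 1·168.3 = 267.2 kN → 200 kN.
Block shear: A_gv = 840, A_nv = 525, A_nt = 285 mm²; R_n = min(0.6F_uA_nv, 0.6F_yA_gv) + U_bs·F_u·A_nt = 246 kN → 184 kN.
Block shear governs: 184 kN.

184 kN (block shear governs)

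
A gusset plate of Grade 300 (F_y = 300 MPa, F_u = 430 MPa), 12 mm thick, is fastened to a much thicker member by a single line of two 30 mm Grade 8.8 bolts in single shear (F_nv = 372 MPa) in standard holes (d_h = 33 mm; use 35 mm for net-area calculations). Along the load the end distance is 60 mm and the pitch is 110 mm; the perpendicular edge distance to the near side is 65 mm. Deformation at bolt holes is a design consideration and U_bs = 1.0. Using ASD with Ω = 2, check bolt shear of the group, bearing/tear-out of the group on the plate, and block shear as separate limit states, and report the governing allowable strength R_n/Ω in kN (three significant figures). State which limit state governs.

Bolt shear: A_b = π·30²/4 = 706.9 mm²; R_n = 372 × 706.9 × 2 × 1 / 1000 = 525.9 kN → 525.9 / 2 = 263 kN.
Bearing: edge l_c = 43.5, r_n = 269.4 kN; interior l_c = 77, r_n = 371.5 kN; R_n = 269.4 + 1·371.5 = 640.9 kN → 320 kN.
Block shear: A_gv = 2040, A_nv = 1410, A_nt = 570 mm²; R_n = min(0.6F_uA_nv, 0.6F_yA_gv) + U_bs·F_u·A_nt = 608.9 kN → 304 kN.
Bolt shear governs: 263 kN.

263 kN (bolt shear governs)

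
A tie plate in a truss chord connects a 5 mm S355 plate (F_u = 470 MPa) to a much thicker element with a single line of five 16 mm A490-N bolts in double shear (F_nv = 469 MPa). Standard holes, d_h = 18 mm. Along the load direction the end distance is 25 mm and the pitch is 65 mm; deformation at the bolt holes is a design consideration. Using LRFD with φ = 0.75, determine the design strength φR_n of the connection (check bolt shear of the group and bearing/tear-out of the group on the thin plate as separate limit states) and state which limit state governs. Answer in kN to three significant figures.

Bolt shear: A_b = π·16²/4 = 201.1 mm²; R_n = 469 × 201.1 × 5 × 2 / 1000 = 943 kN → 0.75 × 943 = 707 kN.
Bearing (1.2 l_c t F_u ≤ 2.4 d t F_u): upper limit = 2.4·16·5·470 / 1000 = 90.24 kN.
  Edge l_c = 25 − 18/2 = 16 → r_n = 45.12 kN; interior l_c = 65 − 18 = 47 → r_n = 90.24 kN.
  R_n,bearing = 1·45.12 + 4·90.24 = 406.1 kN → 0.75 × 406.1 = 305 kN.
Bearing governs: 305 kN.

305 kN (bearing governs)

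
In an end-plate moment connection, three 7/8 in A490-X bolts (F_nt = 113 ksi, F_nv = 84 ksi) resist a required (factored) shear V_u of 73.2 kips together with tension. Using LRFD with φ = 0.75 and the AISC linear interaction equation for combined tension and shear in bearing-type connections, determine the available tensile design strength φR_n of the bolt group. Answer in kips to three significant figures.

A_b = π·0.875²/4 = 0.6013 in²; f_rv = 73.2 / (3 × 0.6013) = 40.58 ksi.
F'_nt = 1.3 F_nt − (F_nt / φF_nv) f_rv = 1.3·113 − (113/(0.75·84))·40.58 = 74.12 ksi, capped at F_nt → F'_nt = 74.12 ksi.
R_n = F'_nt · A_b · n = 74.12 × 0.6013 × 3 = 133.7 kips.
Design strength φR_n = 0.75 × 133.7 = 100 kips.

100 kips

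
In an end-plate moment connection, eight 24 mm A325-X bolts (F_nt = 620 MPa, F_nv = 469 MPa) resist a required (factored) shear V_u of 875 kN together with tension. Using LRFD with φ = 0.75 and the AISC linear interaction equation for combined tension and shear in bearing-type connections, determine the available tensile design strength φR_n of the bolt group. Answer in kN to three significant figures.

1030 kN

A_b = π·24²/4 = 452.4 mm²; f_rv = 875 × 1000 / (8 × 452.4) = 241.8 MPa.
F'_nt = 1.3 F_nt − (F_nt / φF_nv) f_rv = 1.3·620 − (620/(0.75·469))·241.8 = 379.8 MPa, capped at F_nt → F'_nt = 379.8 MPa.
R_n = F'_nt · A_b · n = 379.8 × 452.4 × 8 / 1000 = 1375 kN.
Design strength φR_n = 0.75 × 1375 = 1030 kN.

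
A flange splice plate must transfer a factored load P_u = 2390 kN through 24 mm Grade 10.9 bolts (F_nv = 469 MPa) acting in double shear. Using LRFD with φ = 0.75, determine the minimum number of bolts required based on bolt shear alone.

A_b = π·24²/4 = 452.4 mm².
Per-bolt design strength φR_n = 0.75 × 469 × 452.4 × 2 / 1000 = 318.3 kN.
n ≥ 2390 / 318.3 = 7.51 → use 8 bolts.

8 bolts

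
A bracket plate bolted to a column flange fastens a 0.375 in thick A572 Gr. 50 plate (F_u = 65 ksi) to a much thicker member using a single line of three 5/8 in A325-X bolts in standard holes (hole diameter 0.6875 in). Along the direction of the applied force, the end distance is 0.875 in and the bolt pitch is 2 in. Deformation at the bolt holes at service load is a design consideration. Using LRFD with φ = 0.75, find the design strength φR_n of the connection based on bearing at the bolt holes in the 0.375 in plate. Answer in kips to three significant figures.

66.5 kips

Per bolt r_n = 1.2 l_c t F_u ≤ 2.4 d t F_u; upper limit = 2.4 × 0.625 × 0.375 × 65 = 36.56 kips.
Edge bolt: l_c = 0.875 − 0.6875/2 = 0.5312 in → 1.2 × 0.5312 × 0.375 × 65 = 15.54 → r_n = 15.54 kips.
Interior bolts: l_c = 2 − 0.6875 = 1.312 in → 1.2 × 1.312 × 0.375 × 65 = 38.39 → r_n = 36.56 kips.
R_n = 1 × 15.54 + 2 × 36.56 = 88.66 kips.
Design strength φR_n = 0.75 × 88.66 = 66.5 kips.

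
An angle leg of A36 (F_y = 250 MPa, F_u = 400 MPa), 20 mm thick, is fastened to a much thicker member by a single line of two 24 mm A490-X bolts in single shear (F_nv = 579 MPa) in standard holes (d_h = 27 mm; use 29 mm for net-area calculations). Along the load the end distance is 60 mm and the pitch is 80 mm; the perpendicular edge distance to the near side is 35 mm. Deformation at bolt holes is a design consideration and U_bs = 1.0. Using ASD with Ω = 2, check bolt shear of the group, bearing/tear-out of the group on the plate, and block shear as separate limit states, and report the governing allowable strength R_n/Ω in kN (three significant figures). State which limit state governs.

262 kN (bolt shear governs)

Bolt shear: A_b = π·24²/4 = 452.4 mm²; R_n = 579 × 452.4 × 2 × 1 / 1000 = 523.9 kN → 523.9 / 2 = 262 kN.
Bearing: edge l_c = 46.5, r_n = 446.4 kN; interior l_c = 53, r_n = 460.8 kN; R_n = 446.4 + 1·460.8 = 907.2 kN → 454 kN.
Block shear: A_gv = 2800, A_nv = 1930, A_nt = 410 mm²; R_n = min(0.6F_uA_nv, 0.6F_yA_gv) + U_bs·F_u·A_nt = 584 kN → 292 kN.
Bolt shear governs: 262 kN.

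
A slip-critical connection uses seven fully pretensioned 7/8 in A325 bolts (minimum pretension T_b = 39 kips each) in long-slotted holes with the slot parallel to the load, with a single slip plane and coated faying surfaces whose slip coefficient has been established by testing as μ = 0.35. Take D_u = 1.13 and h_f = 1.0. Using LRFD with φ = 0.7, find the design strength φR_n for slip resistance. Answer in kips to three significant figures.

R_n = μ · D_u · h_f · T_b · n_s · n_b = 0.35 × 1.13 × 1.0 × 39 × 1 × 7 = 108 kips.
Design strength φR_n = 0.7 × 108 = 75.6 kips.

75.6 kips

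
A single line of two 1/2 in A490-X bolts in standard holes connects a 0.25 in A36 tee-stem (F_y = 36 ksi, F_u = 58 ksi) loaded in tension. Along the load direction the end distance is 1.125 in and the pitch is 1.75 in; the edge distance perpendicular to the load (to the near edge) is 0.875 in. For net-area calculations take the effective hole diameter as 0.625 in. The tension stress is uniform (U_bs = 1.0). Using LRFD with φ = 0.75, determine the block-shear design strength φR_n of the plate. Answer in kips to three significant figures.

Shear plane L_v = 1.125 + 1·1.75 = 2.875 in; A_gv = 2.875 × 0.25 = 0.7188 in².
A_nv = (2.875 − 1.5·0.625) × 0.25 = 0.4844 in².
A_nt = (0.875 − 0.5·0.625) × 0.25 = 0.1406 in².
0.6 F_u A_nv = 16.86 kips; 0.6 F_y A_gv = 15.52 kips → shear yielding governs the shear term.
R_n = 15.52 + 1.0 × 58 × 0.1406 = 23.68 kips.
Design strength φR_n = 0.75 × 23.68 = 17.8 kips.

17.8 kips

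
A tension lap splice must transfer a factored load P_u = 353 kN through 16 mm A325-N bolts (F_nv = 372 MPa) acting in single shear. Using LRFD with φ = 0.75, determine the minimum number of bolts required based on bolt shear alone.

7 bolts

A_b = π·16²/4 = 201.1 mm².
Per-bolt design strength φR_n = 0.75 × 372 × 201.1 × 1 / 1000 = 56.1 kN.
n ≥ 353 / 56.1 = 6.293 → use 7 bolts.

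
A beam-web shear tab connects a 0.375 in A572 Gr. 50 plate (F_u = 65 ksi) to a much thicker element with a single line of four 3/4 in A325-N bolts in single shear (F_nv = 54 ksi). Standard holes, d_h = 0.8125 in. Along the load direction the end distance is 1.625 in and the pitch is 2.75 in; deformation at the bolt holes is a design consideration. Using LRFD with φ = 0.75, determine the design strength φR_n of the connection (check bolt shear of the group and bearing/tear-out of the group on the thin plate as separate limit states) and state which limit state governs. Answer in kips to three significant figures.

Bolt shear: A_b = π·0.75²/4 = 0.4418 in²; R_n = 54 × 0.4418 × 4 × 1 = 95.43 kips → 0.75 × 95.43 = 71.6 kips.
Bearing (1.2 l_c t F_u ≤ 2.4 d t F_u): upper limit = 2.4·0.75·0.375·65 = 43.87 kips.
  Edge l_c = 1.625 − 0.8125/2 = 1.219 → r_n = 35.65 kips; interior l_c = 2.75 − 0.8125 = 1.938 → r_n = 43.87 kips.
  R_n,bearing = 1·35.65 + 3·43.87 = 167.3 kips → 0.75 × 167.3 = 125 kips.
Bolt shear governs: 71.6 kips.

71.6 kips (bolt shear governs)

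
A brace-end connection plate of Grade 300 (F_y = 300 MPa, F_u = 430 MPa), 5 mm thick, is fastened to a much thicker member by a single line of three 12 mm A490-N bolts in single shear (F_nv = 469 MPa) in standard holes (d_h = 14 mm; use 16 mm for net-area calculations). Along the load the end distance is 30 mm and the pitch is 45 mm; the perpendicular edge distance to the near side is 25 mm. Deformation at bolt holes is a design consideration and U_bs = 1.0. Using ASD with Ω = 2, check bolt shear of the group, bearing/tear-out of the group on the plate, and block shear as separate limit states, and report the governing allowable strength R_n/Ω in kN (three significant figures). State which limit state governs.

Bolt shear: A_b = π·12²/4 = 113.1 mm²; R_n = 469 × 113.1 × 3 × 1 / 1000 = 159.1 kN → 159.1 / 2 = 79.6 kN.
Bearing: edge l_c = 23, r_n = 59.34 kN; interior l_c = 31, r_n = 61.92 kN; R_n = 59.34 + 2·61.92 = 183.2 kN → 91.6 kN.
Block shear: A_gv = 600, A_nv = 400, A_nt = 85 mm²; R_n = min(0.6F_uA_nv, 0.6F_yA_gv) + U_bs·F_u·A_nt = 139.8 kN → 69.9 kN.
Block shear governs: 69.9 kN.

69.9 kN (block shear governs)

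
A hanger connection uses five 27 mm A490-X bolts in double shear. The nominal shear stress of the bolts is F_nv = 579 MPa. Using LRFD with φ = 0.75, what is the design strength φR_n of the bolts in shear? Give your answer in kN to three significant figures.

2490 kN

A_b = π × 27² / 4 = 572.6 mm².
R_n = F_nv · A_b · n · n_s = 579 × 572.6 × 5 × 2 / 1000 = 3315 kN.
Design strength φR_n = 0.75 × 3315 = 2490 kN.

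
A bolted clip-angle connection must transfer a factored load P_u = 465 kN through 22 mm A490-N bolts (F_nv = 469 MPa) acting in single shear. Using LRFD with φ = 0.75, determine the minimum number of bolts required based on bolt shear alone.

4 bolts

A_b = π·22²/4 = 380.1 mm².
Per-bolt design strength φR_n = 0.75 × 469 × 380.1 × 1 / 1000 = 133.7 kN.
n ≥ 465 / 133.7 = 3.478 → use 4 bolts.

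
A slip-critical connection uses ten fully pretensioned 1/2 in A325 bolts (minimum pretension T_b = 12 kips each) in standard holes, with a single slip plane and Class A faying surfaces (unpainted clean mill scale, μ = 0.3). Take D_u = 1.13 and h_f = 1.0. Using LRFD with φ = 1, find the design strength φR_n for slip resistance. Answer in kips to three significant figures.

40.7 kips

R_n = μ · D_u · h_f · T_b · n_s · n_b = 0.3 × 1.13 × 1.0 × 12 × 1 × 10 = 40.68 kips.
Design strength φR_n = 1 × 40.68 = 40.7 kips.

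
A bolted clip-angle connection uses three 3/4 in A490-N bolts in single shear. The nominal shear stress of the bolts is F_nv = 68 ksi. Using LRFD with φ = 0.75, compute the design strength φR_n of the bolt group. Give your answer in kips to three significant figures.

67.6 kips

A_b = π × 0.75² / 4 = 0.4418 in².
R_n = F_nv · A_b · n · n_s = 68 × 0.4418 × 3 × 1 = 90.12 kips.
Design strength φR_n = 0.75 × 90.12 = 67.6 kips.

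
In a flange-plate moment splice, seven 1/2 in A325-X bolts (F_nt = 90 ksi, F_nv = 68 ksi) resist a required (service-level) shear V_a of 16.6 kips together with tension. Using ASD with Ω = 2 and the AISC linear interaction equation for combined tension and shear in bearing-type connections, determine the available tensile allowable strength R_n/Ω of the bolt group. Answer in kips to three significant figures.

A_b = π·0.5²/4 = 0.1963 in²; f_rv = 16.6 / (7 × 0.1963) = 12.08 ksi.
F'_nt = 1.3 F_nt − (Ω F_nt / F_nv) f_rv = 1.3·90 − (2·90/68)·12.08 = 85.03 ksi, capped at F_nt → F'_nt = 85.03 ksi.
R_n = F'_nt · A_b · n = 85.03 × 0.1963 × 7 = 116.9 kips.
Allowable strength R_n/Ω = 116.9 / 2 = 58.4 kips.

58.4 kips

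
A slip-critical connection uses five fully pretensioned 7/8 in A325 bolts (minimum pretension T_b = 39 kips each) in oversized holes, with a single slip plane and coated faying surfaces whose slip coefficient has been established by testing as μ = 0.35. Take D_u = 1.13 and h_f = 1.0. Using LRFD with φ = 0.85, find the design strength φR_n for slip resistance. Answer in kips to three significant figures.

65.6 kips

R_n = μ · D_u · h_f · T_b · n_s · n_b = 0.35 × 1.13 × 1.0 × 39 × 1 × 5 = 77.12 kips.
Design strength φR_n = 0.85 × 77.12 = 65.6 kips.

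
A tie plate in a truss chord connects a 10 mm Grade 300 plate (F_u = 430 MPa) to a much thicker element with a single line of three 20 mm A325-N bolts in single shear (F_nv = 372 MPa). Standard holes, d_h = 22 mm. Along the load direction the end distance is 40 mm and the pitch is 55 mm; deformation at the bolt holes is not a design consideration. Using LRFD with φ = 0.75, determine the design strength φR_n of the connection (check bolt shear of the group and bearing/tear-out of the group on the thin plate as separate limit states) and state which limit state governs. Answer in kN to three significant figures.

Bolt shear: A_b = π·20²/4 = 314.2 mm²; R_n = 372 × 314.2 × 3 × 1 / 1000 = 350.6 kN → 0.75 × 350.6 = 263 kN.
Bearing (1.5 l_c t F_u ≤ 3.0 d t F_u): upper limit = 3.0·20·10·430 / 1000 = 258 kN.
  Edge l_c = 40 − 22/2 = 29 → r_n = 187.1 kN; interior l_c = 55 − 22 = 33 → r_n = 212.8 kN.
  R_n,bearing = 1·187.1 + 2·212.8 = 612.8 kN → 0.75 × 612.8 = 460 kN.
Bolt shear governs: 263 kN.

263 kN (bolt shear governs)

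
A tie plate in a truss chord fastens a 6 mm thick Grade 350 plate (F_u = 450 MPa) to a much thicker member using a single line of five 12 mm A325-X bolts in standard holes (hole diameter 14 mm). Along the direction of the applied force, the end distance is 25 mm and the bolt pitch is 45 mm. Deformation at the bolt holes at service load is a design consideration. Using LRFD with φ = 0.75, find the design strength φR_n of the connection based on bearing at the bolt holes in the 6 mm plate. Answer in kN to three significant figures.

Per bolt r_n = 1.2 l_c t F_u ≤ 2.4 d t F_u; upper limit = 2.4 × 12 × 6 × 450 / 1000 = 77.76 kN.
Edge bolt: l_c = 25 − 14/2 = 18 mm → 1.2 × 18 × 6 × 450 / 1000 = 58.32 → r_n = 58.32 kN.
Interior bolts: l_c = 45 − 14 = 31 mm → 1.2 × 31 × 6 × 450 / 1000 = 100.4 → r_n = 77.76 kN.
R_n = 1 × 58.32 + 4 × 77.76 = 369.4 kN.
Design strength φR_n = 0.75 × 369.4 = 277 kN.

277 kN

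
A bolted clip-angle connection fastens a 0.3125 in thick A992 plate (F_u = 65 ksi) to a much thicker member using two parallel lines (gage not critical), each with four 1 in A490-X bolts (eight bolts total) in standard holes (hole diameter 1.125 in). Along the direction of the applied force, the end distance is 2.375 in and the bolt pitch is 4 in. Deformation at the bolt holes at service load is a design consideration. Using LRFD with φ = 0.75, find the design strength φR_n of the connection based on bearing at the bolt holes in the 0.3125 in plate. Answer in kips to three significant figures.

Per bolt r_n = 1.2 l_c t F_u ≤ 2.4 d t F_u; upper limit = 2.4 × 1 × 0.3125 × 65 = 48.75 kips.
Edge bolt: l_c = 2.375 − 1.125/2 = 1.812 in → 1.2 × 1.812 × 0.3125 × 65 = 44.18 → r_n = 44.18 kips.
Interior bolts: l_c = 4 − 1.125 = 2.875 in → 1.2 × 2.875 × 0.3125 × 65 = 70.08 → r_n = 48.75 kips.
R_n = 2 × 44.18 + 6 × 48.75 = 380.9 kips.
Design strength φR_n = 0.75 × 380.9 = 286 kips.

286 kips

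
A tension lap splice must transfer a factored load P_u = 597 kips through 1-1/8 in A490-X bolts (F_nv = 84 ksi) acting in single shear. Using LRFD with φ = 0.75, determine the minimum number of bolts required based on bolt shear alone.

A_b = π·1.125²/4 = 0.994 in².
Per-bolt design strength φR_n = 0.75 × 84 × 0.994 × 1 = 62.62 kips.
n ≥ 597 / 62.62 = 9.533 → use 10 bolts.

10 bolts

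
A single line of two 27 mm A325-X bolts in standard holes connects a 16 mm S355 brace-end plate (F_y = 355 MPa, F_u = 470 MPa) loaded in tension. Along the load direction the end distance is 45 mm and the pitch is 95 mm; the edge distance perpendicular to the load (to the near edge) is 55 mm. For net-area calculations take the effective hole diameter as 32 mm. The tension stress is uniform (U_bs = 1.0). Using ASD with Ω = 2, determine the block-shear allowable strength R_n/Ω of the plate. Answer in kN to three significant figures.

Shear plane L_v = 45 + 1·95 = 140 mm; A_gv = 140 × 16 = 2240 mm².
A_nv = (140 − 1.5·32) × 16 = 1472 mm².
A_nt = (55 − 0.5·32) × 16 = 624 mm².
0.6 F_u A_nv = 415.1 kN; 0.6 F_y A_gv = 477.1 kN → shear rupture governs the shear term.
R_n = 415.1 + 1.0 × 470 × 624 / 1000 = 708.4 kN.
Allowable strength R_n/Ω = 708.4 / 2 = 354 kN.

354 kN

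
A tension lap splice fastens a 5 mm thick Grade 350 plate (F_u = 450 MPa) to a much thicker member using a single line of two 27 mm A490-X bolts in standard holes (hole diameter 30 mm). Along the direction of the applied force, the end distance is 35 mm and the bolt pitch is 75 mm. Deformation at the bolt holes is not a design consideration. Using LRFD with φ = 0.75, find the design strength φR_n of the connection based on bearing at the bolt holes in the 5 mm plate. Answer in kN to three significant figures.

Per bolt r_n = 1.5 l_c t F_u ≤ 3.0 d t F_u; upper limit = 3.0 × 27 × 5 × 450 / 1000 = 182.2 kN.
Edge bolt: l_c = 35 − 30/2 = 20 mm → 1.5 × 20 × 5 × 450 / 1000 = 67.5 → r_n = 67.5 kN.
Interior bolts: l_c = 75 − 30 = 45 mm → 1.5 × 45 × 5 × 450 / 1000 = 151.9 → r_n = 151.9 kN.
R_n = 1 × 67.5 + 1 × 151.9 = 219.4 kN.
Design strength φR_n = 0.75 × 219.4 = 165 kN.

165 kN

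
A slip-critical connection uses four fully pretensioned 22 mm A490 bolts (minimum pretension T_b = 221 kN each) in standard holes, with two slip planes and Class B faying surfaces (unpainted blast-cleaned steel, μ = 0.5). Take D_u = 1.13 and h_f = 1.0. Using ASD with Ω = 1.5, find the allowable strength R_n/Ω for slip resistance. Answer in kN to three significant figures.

666 kN

R_n = μ · D_u · h_f · T_b · n_s · n_b = 0.5 × 1.13 × 1.0 × 221 × 2 × 4 = 998.9 kN.
Allowable strength R_n/Ω = 998.9 / 1.5 = 666 kN.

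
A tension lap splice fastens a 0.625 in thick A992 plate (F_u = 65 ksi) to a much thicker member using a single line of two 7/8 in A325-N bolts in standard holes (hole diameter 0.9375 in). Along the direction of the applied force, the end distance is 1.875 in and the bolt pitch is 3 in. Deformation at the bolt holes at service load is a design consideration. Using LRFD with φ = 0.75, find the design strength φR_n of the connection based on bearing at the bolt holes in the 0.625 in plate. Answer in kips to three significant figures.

115 kips

Per bolt r_n = 1.2 l_c t F_u ≤ 2.4 d t F_u; upper limit = 2.4 × 0.875 × 0.625 × 65 = 85.31 kips.
Edge bolt: l_c = 1.875 − 0.9375/2 = 1.406 in → 1.2 × 1.406 × 0.625 × 65 = 68.55 → r_n = 68.55 kips.
Interior bolts: l_c = 3 − 0.9375 = 2.062 in → 1.2 × 2.062 × 0.625 × 65 = 100.5 → r_n = 85.31 kips.
R_n = 1 × 68.55 + 1 × 85.31 = 153.9 kips.
Design strength φR_n = 0.75 × 153.9 = 115 kips.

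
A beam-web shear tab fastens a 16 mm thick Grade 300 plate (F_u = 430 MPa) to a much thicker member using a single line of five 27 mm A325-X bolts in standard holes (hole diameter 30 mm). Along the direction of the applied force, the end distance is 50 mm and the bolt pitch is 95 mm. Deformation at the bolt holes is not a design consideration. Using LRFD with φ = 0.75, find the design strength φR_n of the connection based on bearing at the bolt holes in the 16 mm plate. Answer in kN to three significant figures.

1940 kN

Per bolt r_n = 1.5 l_c t F_u ≤ 3.0 d t F_u; upper limit = 3.0 × 27 × 16 × 430 / 1000 = 557.3 kN.
Edge bolt: l_c = 50 − 30/2 = 35 mm → 1.5 × 35 × 16 × 430 / 1000 = 361.2 → r_n = 361.2 kN.
Interior bolts: l_c = 95 − 30 = 65 mm → 1.5 × 65 × 16 × 430 / 1000 = 670.8 → r_n = 557.3 kN.
R_n = 1 × 361.2 + 4 × 557.3 = 2590 kN.
Design strength φR_n = 0.75 × 2590 = 1940 kN.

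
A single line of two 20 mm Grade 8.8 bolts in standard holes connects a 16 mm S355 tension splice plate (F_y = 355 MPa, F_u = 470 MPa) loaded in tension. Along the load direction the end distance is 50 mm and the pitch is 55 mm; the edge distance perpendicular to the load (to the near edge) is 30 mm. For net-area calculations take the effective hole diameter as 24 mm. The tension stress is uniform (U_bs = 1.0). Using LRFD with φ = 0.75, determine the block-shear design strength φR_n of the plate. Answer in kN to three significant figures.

335 kN

Shear plane L_v = 50 + 1·55 = 105 mm; A_gv = 105 × 16 = 1680 mm².
A_nv = (105 − 1.5·24) × 16 = 1104 mm².
A_nt = (30 − 0.5·24) × 16 = 288 mm².
0.6 F_u A_nv = 311.3 kN; 0.6 F_y A_gv = 357.8 kN → shear rupture governs the shear term.
R_n = 311.3 + 1.0 × 470 × 288 / 1000 = 446.7 kN.
Design strength φR_n = 0.75 × 446.7 = 335 kN.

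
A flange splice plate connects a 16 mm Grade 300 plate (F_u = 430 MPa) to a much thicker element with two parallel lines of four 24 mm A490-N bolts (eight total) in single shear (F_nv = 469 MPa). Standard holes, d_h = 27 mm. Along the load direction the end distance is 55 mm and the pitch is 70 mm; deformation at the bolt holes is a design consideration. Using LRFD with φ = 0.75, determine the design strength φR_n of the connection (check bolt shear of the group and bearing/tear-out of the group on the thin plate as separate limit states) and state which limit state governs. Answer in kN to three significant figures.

1270 kN (bolt shear governs)

Bolt shear: A_b = π·24²/4 = 452.4 mm²; R_n = 469 × 452.4 × 8 × 1 / 1000 = 1697 kN → 0.75 × 1697 = 1270 kN.
Bearing (1.2 l_c t F_u ≤ 2.4 d t F_u): upper limit = 2.4·24·16·430 / 1000 = 396.3 kN.
  Edge l_c = 55 − 27/2 = 41.5 → r_n = 342.6 kN; interior l_c = 70 − 27 = 43 → r_n = 355 kN.
  R_n,bearing = 2·342.6 + 6·355 = 2815 kN → 0.75 × 2815 = 2110 kN.
Bolt shear governs: 1270 kN.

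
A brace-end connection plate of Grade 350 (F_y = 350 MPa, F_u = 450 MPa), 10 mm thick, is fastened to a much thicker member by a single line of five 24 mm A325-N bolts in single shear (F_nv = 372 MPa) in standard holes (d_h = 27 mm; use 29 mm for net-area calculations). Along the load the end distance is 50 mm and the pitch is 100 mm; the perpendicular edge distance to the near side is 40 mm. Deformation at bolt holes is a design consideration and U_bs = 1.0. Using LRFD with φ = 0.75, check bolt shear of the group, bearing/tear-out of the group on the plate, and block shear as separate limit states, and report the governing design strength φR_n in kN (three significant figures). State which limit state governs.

Bolt shear: A_b = π·24²/4 = 452.4 mm²; R_n = 372 × 452.4 × 5 × 1 / 1000 = 841.4 kN → 0.75 × 841.4 = 631 kN.
Bearing: edge l_c = 36.5, r_n = 197.1 kN; interior l_c = 73, r_n = 259.2 kN; R_n = 197.1 + 4·259.2 = 1234 kN → 925 kN.
Block shear: A_gv = 4500, A_nv = 3195, A_nt = 255 mm²; R_n = min(0.6F_uA_nv, 0.6F_yA_gv) + U_bs·F_u·A_nt = 977.4 kN → 733 kN.
Bolt shear governs: 631 kN.

631 kN (bolt shear governs)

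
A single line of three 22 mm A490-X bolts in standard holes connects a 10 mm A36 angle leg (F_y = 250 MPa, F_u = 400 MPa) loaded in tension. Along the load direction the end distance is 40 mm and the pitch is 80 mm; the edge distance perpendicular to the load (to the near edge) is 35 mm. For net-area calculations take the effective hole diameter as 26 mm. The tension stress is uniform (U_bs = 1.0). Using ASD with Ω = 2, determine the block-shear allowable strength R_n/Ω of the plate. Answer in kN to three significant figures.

194 kN

Shear plane L_v = 40 + 2·80 = 200 mm; A_gv = 200 × 10 = 2000 mm².
A_nv = (200 − 2.5·26) × 10 = 1350 mm².
A_nt = (35 − 0.5·26) × 10 = 220 mm².
0.6 F_u A_nv = 324 kN; 0.6 F_y A_gv = 300 kN → shear yielding governs the shear term.
R_n = 300 + 1.0 × 400 × 220 / 1000 = 388 kN.
Allowable strength R_n/Ω = 388 / 2 = 194 kN.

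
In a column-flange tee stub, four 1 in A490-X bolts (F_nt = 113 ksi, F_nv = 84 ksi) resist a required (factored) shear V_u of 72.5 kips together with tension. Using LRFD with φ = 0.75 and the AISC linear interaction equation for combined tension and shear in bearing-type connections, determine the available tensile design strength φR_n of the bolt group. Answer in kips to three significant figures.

249 kips

A_b = π·1²/4 = 0.7854 in²; f_rv = 72.5 / (4 × 0.7854) = 23.08 ksi.
F'_nt = 1.3 F_nt − (F_nt / φF_nv) f_rv = 1.3·113 − (113/(0.75·84))·23.08 = 105.5 ksi, capped at F_nt → F'_nt = 105.5 ksi.
R_n = F'_nt · A_b · n = 105.5 × 0.7854 × 4 = 331.5 kips.
Design strength φR_n = 0.75 × 331.5 = 249 kips.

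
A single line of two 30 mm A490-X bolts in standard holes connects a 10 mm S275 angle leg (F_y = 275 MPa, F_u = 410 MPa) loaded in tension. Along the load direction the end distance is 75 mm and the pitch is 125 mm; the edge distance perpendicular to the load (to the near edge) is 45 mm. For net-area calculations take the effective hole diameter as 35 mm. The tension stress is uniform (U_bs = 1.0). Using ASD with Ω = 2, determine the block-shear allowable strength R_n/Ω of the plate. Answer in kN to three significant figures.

Shear plane L_v = 75 + 1·125 = 200 mm; A_gv = 200 × 10 = 2000 mm².
A_nv = (200 − 1.5·35) × 10 = 1475 mm².
A_nt = (45 − 0.5·35) × 10 = 275 mm².
0.6 F_u A_nv = 362.9 kN; 0.6 F_y A_gv = 330 kN → shear yielding governs the shear term.
R_n = 330 + 1.0 × 410 × 275 / 1000 = 442.8 kN.
Allowable strength R_n/Ω = 442.8 / 2 = 221 kN.

221 kN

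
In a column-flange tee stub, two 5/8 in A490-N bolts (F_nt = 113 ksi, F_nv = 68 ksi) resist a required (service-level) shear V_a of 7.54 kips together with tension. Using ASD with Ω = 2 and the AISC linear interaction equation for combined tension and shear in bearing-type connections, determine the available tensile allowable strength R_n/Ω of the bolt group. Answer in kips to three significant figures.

32.5 kips

A_b = π·0.625²/4 = 0.3068 in²; f_rv = 7.54 / (2 × 0.3068) = 12.29 ksi.
F'_nt = 1.3 F_nt − (Ω F_nt / F_nv) f_rv = 1.3·113 − (2·113/68)·12.29 = 106.1 ksi, capped at F_nt → F'_nt = 106.1 ksi.
R_n = F'_nt · A_b · n = 106.1 × 0.3068 × 2 = 65.08 kips.
Allowable strength R_n/Ω = 65.08 / 2 = 32.5 kips.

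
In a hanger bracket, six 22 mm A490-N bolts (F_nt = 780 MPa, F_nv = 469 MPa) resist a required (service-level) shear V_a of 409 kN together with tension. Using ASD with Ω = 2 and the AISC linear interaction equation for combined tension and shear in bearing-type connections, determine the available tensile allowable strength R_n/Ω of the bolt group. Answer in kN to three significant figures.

A_b = π·22²/4 = 380.1 mm²; f_rv = 409 × 1000 / (6 × 380.1) = 179.3 MPa.
F'_nt = 1.3 F_nt − (Ω F_nt / F_nv) f_rv = 1.3·780 − (2·780/469)·179.3 = 417.5 MPa, capped at F_nt → F'_nt = 417.5 MPa.
R_n = F'_nt · A_b · n = 417.5 × 380.1 × 6 / 1000 = 952.3 kN.
Allowable strength R_n/Ω = 952.3 / 2 = 476 kN.

476 kN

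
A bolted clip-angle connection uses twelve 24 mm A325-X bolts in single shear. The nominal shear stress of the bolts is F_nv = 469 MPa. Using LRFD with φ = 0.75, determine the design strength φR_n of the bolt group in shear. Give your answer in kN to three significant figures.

A_b = π × 24² / 4 = 452.4 mm².
R_n = F_nv · A_b · n · n_s = 469 × 452.4 × 12 × 1 / 1000 = 2546 kN.
Design strength φR_n = 0.75 × 2546 = 1910 kN.

1910 kN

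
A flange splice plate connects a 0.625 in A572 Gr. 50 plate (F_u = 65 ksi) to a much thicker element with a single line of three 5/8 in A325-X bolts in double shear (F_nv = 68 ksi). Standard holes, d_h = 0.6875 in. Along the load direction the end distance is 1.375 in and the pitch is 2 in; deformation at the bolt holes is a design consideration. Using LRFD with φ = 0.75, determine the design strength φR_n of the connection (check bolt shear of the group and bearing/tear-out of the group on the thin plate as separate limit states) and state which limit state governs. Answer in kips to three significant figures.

Bolt shear: A_b = π·0.625²/4 = 0.3068 in²; R_n = 68 × 0.3068 × 3 × 2 = 125.2 kips → 0.75 × 125.2 = 93.9 kips.
Bearing (1.2 l_c t F_u ≤ 2.4 d t F_u): upper limit = 2.4·0.625·0.625·65 = 60.94 kips.
  Edge l_c = 1.375 − 0.6875/2 = 1.031 → r_n = 50.27 kips; interior l_c = 2 − 0.6875 = 1.312 → r_n = 60.94 kips.
  R_n,bearing = 1·50.27 + 2·60.94 = 172.1 kips → 0.75 × 172.1 = 129 kips.
Bolt shear governs: 93.9 kips.

93.9 kips (bolt shear governs)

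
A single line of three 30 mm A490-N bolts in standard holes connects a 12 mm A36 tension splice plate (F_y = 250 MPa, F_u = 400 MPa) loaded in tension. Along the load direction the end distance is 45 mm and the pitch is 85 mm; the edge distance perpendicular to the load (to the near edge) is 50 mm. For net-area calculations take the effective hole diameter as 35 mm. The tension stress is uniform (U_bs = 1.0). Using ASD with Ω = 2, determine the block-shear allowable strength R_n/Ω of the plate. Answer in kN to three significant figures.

Shear plane L_v = 45 + 2·85 = 215 mm; A_gv = 215 × 12 = 2580 mm².
A_nv = (215 − 2.5·35) × 12 = 1530 mm².
A_nt = (50 − 0.5·35) × 12 = 390 mm².
0.6 F_u A_nv = 367.2 kN; 0.6 F_y A_gv = 387 kN → shear rupture governs the shear term.
R_n = 367.2 + 1.0 × 400 × 390 / 1000 = 523.2 kN.
Allowable strength R_n/Ω = 523.2 / 2 = 262 kN.

262 kN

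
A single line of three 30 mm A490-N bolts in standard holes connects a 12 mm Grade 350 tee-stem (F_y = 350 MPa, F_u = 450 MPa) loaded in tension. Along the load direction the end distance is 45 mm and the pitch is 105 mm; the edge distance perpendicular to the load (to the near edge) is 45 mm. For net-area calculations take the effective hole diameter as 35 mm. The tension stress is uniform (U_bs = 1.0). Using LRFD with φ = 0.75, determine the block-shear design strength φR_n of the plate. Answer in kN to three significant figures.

518 kN

Shear plane L_v = 45 + 2·105 = 255 mm; A_gv = 255 × 12 = 3060 mm².
A_nv = (255 − 2.5·35) × 12 = 2010 mm².
A_nt = (45 − 0.5·35) × 12 = 330 mm².
0.6 F_u A_nv = 542.7 kN; 0.6 F_y A_gv = 642.6 kN → shear rupture governs the shear term.
R_n = 542.7 + 1.0 × 450 × 330 / 1000 = 691.2 kN.
Design strength φR_n = 0.75 × 691.2 = 518 kN.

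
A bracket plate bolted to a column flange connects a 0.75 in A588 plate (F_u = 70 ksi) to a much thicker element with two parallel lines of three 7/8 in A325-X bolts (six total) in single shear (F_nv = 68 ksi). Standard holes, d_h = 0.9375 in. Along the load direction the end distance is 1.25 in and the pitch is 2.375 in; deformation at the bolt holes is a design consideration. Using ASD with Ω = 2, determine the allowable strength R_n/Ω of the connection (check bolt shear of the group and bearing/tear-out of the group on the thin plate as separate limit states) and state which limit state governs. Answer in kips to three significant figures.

123 kips (bolt shear governs)

Bolt shear: A_b = π·0.875²/4 = 0.6013 in²; R_n = 68 × 0.6013 × 6 × 1 = 245.3 kips → 245.3 / 2 = 123 kips.
Bearing (1.2 l_c t F_u ≤ 2.4 d t F_u): upper limit = 2.4·0.875·0.75·70 = 110.3 kips.
  Edge l_c = 1.25 − 0.9375/2 = 0.7812 → r_n = 49.22 kips; interior l_c = 2.375 − 0.9375 = 1.438 → r_n = 90.56 kips.
  R_n,bearing = 2·49.22 + 4·90.56 = 460.7 kips → 460.7 / 2 = 230 kips.
Bolt shear governs: 123 kips.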